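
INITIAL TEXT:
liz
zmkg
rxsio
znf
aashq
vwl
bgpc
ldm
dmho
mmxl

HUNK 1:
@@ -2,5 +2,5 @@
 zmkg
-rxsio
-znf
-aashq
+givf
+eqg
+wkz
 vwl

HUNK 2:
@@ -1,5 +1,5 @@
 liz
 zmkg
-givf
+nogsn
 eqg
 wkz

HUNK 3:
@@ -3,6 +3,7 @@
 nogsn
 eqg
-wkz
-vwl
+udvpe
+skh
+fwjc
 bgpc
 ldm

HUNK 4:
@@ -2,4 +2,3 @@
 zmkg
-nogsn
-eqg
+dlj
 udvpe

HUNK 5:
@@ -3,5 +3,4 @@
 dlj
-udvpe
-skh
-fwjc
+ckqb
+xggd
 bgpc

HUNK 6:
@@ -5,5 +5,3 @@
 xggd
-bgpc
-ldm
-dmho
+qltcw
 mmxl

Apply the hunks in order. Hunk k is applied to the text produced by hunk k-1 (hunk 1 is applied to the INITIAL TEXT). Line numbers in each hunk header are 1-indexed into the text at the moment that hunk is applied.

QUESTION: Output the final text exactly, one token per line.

Hunk 1: at line 2 remove [rxsio,znf,aashq] add [givf,eqg,wkz] -> 10 lines: liz zmkg givf eqg wkz vwl bgpc ldm dmho mmxl
Hunk 2: at line 1 remove [givf] add [nogsn] -> 10 lines: liz zmkg nogsn eqg wkz vwl bgpc ldm dmho mmxl
Hunk 3: at line 3 remove [wkz,vwl] add [udvpe,skh,fwjc] -> 11 lines: liz zmkg nogsn eqg udvpe skh fwjc bgpc ldm dmho mmxl
Hunk 4: at line 2 remove [nogsn,eqg] add [dlj] -> 10 lines: liz zmkg dlj udvpe skh fwjc bgpc ldm dmho mmxl
Hunk 5: at line 3 remove [udvpe,skh,fwjc] add [ckqb,xggd] -> 9 lines: liz zmkg dlj ckqb xggd bgpc ldm dmho mmxl
Hunk 6: at line 5 remove [bgpc,ldm,dmho] add [qltcw] -> 7 lines: liz zmkg dlj ckqb xggd qltcw mmxl

Answer: liz
zmkg
dlj
ckqb
xggd
qltcw
mmxl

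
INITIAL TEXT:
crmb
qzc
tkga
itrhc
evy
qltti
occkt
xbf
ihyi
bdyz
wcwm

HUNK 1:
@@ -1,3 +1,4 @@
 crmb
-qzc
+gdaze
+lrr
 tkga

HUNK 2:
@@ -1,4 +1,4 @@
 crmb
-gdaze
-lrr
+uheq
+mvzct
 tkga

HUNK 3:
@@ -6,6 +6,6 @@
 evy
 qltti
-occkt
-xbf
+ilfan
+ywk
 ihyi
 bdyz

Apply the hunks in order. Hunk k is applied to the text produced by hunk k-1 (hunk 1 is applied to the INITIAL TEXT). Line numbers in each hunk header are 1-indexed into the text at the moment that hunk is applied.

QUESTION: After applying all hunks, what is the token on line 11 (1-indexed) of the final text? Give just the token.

Answer: bdyz

Derivation:
Hunk 1: at line 1 remove [qzc] add [gdaze,lrr] -> 12 lines: crmb gdaze lrr tkga itrhc evy qltti occkt xbf ihyi bdyz wcwm
Hunk 2: at line 1 remove [gdaze,lrr] add [uheq,mvzct] -> 12 lines: crmb uheq mvzct tkga itrhc evy qltti occkt xbf ihyi bdyz wcwm
Hunk 3: at line 6 remove [occkt,xbf] add [ilfan,ywk] -> 12 lines: crmb uheq mvzct tkga itrhc evy qltti ilfan ywk ihyi bdyz wcwm
Final line 11: bdyz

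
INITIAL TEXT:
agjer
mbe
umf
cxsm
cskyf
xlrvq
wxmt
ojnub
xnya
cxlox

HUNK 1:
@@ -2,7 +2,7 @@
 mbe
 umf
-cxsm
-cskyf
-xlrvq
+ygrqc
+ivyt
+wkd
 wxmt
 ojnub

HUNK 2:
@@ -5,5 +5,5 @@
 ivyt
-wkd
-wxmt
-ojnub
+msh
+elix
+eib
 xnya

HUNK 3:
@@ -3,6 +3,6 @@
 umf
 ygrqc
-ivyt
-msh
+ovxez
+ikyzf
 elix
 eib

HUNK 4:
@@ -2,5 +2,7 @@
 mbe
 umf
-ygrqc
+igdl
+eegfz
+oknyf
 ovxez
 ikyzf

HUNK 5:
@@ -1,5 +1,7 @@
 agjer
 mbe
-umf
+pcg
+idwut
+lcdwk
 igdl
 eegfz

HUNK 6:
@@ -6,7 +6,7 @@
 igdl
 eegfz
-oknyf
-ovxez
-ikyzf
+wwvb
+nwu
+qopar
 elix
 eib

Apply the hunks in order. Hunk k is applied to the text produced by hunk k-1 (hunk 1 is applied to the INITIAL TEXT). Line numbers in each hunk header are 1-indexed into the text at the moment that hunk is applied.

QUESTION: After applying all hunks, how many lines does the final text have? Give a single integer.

Hunk 1: at line 2 remove [cxsm,cskyf,xlrvq] add [ygrqc,ivyt,wkd] -> 10 lines: agjer mbe umf ygrqc ivyt wkd wxmt ojnub xnya cxlox
Hunk 2: at line 5 remove [wkd,wxmt,ojnub] add [msh,elix,eib] -> 10 lines: agjer mbe umf ygrqc ivyt msh elix eib xnya cxlox
Hunk 3: at line 3 remove [ivyt,msh] add [ovxez,ikyzf] -> 10 lines: agjer mbe umf ygrqc ovxez ikyzf elix eib xnya cxlox
Hunk 4: at line 2 remove [ygrqc] add [igdl,eegfz,oknyf] -> 12 lines: agjer mbe umf igdl eegfz oknyf ovxez ikyzf elix eib xnya cxlox
Hunk 5: at line 1 remove [umf] add [pcg,idwut,lcdwk] -> 14 lines: agjer mbe pcg idwut lcdwk igdl eegfz oknyf ovxez ikyzf elix eib xnya cxlox
Hunk 6: at line 6 remove [oknyf,ovxez,ikyzf] add [wwvb,nwu,qopar] -> 14 lines: agjer mbe pcg idwut lcdwk igdl eegfz wwvb nwu qopar elix eib xnya cxlox
Final line count: 14

Answer: 14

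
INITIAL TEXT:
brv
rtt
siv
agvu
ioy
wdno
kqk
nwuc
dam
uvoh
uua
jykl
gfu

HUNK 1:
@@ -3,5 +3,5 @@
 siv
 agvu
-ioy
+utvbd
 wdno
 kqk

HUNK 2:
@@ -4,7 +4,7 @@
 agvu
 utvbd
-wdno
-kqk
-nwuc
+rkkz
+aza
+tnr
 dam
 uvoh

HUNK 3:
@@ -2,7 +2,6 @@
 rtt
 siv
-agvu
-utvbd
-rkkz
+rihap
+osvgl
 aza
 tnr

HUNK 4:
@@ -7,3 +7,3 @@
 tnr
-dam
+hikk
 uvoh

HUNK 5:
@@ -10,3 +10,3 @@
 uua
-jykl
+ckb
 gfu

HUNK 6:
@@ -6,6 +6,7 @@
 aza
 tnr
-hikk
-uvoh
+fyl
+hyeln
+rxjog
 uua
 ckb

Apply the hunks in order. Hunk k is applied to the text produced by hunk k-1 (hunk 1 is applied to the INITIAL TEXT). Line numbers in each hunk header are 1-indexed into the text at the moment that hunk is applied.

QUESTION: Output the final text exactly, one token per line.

Answer: brv
rtt
siv
rihap
osvgl
aza
tnr
fyl
hyeln
rxjog
uua
ckb
gfu

Derivation:
Hunk 1: at line 3 remove [ioy] add [utvbd] -> 13 lines: brv rtt siv agvu utvbd wdno kqk nwuc dam uvoh uua jykl gfu
Hunk 2: at line 4 remove [wdno,kqk,nwuc] add [rkkz,aza,tnr] -> 13 lines: brv rtt siv agvu utvbd rkkz aza tnr dam uvoh uua jykl gfu
Hunk 3: at line 2 remove [agvu,utvbd,rkkz] add [rihap,osvgl] -> 12 lines: brv rtt siv rihap osvgl aza tnr dam uvoh uua jykl gfu
Hunk 4: at line 7 remove [dam] add [hikk] -> 12 lines: brv rtt siv rihap osvgl aza tnr hikk uvoh uua jykl gfu
Hunk 5: at line 10 remove [jykl] add [ckb] -> 12 lines: brv rtt siv rihap osvgl aza tnr hikk uvoh uua ckb gfu
Hunk 6: at line 6 remove [hikk,uvoh] add [fyl,hyeln,rxjog] -> 13 lines: brv rtt siv rihap osvgl aza tnr fyl hyeln rxjog uua ckb gfu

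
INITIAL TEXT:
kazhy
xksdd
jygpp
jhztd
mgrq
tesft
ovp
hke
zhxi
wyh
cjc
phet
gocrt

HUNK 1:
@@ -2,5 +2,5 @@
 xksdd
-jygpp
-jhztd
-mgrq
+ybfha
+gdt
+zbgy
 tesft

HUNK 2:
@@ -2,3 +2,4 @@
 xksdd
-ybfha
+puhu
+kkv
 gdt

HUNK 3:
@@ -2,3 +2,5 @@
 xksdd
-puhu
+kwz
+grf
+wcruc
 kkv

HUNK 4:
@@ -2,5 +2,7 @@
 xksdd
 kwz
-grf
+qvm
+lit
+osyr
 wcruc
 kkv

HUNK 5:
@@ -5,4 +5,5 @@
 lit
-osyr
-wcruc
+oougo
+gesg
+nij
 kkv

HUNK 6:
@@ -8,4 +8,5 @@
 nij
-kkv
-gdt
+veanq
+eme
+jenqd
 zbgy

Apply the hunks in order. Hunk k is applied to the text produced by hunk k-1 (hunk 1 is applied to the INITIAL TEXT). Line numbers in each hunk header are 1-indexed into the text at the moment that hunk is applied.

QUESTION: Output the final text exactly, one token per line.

Hunk 1: at line 2 remove [jygpp,jhztd,mgrq] add [ybfha,gdt,zbgy] -> 13 lines: kazhy xksdd ybfha gdt zbgy tesft ovp hke zhxi wyh cjc phet gocrt
Hunk 2: at line 2 remove [ybfha] add [puhu,kkv] -> 14 lines: kazhy xksdd puhu kkv gdt zbgy tesft ovp hke zhxi wyh cjc phet gocrt
Hunk 3: at line 2 remove [puhu] add [kwz,grf,wcruc] -> 16 lines: kazhy xksdd kwz grf wcruc kkv gdt zbgy tesft ovp hke zhxi wyh cjc phet gocrt
Hunk 4: at line 2 remove [grf] add [qvm,lit,osyr] -> 18 lines: kazhy xksdd kwz qvm lit osyr wcruc kkv gdt zbgy tesft ovp hke zhxi wyh cjc phet gocrt
Hunk 5: at line 5 remove [osyr,wcruc] add [oougo,gesg,nij] -> 19 lines: kazhy xksdd kwz qvm lit oougo gesg nij kkv gdt zbgy tesft ovp hke zhxi wyh cjc phet gocrt
Hunk 6: at line 8 remove [kkv,gdt] add [veanq,eme,jenqd] -> 20 lines: kazhy xksdd kwz qvm lit oougo gesg nij veanq eme jenqd zbgy tesft ovp hke zhxi wyh cjc phet gocrt

Answer: kazhy
xksdd
kwz
qvm
lit
oougo
gesg
nij
veanq
eme
jenqd
zbgy
tesft
ovp
hke
zhxi
wyh
cjc
phet
gocrt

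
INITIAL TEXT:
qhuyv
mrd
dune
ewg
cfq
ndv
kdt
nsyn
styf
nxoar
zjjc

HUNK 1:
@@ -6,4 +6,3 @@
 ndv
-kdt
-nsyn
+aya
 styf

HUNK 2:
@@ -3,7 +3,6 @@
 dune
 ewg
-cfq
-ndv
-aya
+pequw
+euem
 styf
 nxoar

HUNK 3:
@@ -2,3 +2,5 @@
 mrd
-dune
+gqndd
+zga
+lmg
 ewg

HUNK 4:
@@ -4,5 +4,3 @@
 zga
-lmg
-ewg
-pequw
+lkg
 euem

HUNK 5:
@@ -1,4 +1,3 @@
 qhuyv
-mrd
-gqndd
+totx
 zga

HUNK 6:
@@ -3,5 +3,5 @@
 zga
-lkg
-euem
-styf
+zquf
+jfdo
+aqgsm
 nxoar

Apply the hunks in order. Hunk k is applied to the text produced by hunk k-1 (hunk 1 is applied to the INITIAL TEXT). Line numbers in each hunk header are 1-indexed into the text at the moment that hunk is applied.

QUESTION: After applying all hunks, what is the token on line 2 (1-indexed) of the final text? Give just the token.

Hunk 1: at line 6 remove [kdt,nsyn] add [aya] -> 10 lines: qhuyv mrd dune ewg cfq ndv aya styf nxoar zjjc
Hunk 2: at line 3 remove [cfq,ndv,aya] add [pequw,euem] -> 9 lines: qhuyv mrd dune ewg pequw euem styf nxoar zjjc
Hunk 3: at line 2 remove [dune] add [gqndd,zga,lmg] -> 11 lines: qhuyv mrd gqndd zga lmg ewg pequw euem styf nxoar zjjc
Hunk 4: at line 4 remove [lmg,ewg,pequw] add [lkg] -> 9 lines: qhuyv mrd gqndd zga lkg euem styf nxoar zjjc
Hunk 5: at line 1 remove [mrd,gqndd] add [totx] -> 8 lines: qhuyv totx zga lkg euem styf nxoar zjjc
Hunk 6: at line 3 remove [lkg,euem,styf] add [zquf,jfdo,aqgsm] -> 8 lines: qhuyv totx zga zquf jfdo aqgsm nxoar zjjc
Final line 2: totx

Answer: totx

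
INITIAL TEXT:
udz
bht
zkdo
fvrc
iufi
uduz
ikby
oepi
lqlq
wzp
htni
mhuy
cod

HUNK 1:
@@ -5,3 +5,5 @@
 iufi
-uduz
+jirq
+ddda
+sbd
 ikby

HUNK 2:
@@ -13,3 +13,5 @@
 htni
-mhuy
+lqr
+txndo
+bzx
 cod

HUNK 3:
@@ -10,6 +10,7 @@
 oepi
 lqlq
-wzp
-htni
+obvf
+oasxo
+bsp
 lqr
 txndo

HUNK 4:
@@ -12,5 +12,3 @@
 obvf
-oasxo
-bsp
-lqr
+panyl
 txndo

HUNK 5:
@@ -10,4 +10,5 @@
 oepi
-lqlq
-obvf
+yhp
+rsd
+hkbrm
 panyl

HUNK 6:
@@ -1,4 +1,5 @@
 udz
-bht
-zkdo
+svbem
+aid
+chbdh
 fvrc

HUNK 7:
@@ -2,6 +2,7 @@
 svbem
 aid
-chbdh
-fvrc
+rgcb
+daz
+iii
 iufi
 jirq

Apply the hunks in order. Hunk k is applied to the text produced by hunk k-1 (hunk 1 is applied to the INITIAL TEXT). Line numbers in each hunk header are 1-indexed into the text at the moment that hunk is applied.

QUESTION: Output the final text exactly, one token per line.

Answer: udz
svbem
aid
rgcb
daz
iii
iufi
jirq
ddda
sbd
ikby
oepi
yhp
rsd
hkbrm
panyl
txndo
bzx
cod

Derivation:
Hunk 1: at line 5 remove [uduz] add [jirq,ddda,sbd] -> 15 lines: udz bht zkdo fvrc iufi jirq ddda sbd ikby oepi lqlq wzp htni mhuy cod
Hunk 2: at line 13 remove [mhuy] add [lqr,txndo,bzx] -> 17 lines: udz bht zkdo fvrc iufi jirq ddda sbd ikby oepi lqlq wzp htni lqr txndo bzx cod
Hunk 3: at line 10 remove [wzp,htni] add [obvf,oasxo,bsp] -> 18 lines: udz bht zkdo fvrc iufi jirq ddda sbd ikby oepi lqlq obvf oasxo bsp lqr txndo bzx cod
Hunk 4: at line 12 remove [oasxo,bsp,lqr] add [panyl] -> 16 lines: udz bht zkdo fvrc iufi jirq ddda sbd ikby oepi lqlq obvf panyl txndo bzx cod
Hunk 5: at line 10 remove [lqlq,obvf] add [yhp,rsd,hkbrm] -> 17 lines: udz bht zkdo fvrc iufi jirq ddda sbd ikby oepi yhp rsd hkbrm panyl txndo bzx cod
Hunk 6: at line 1 remove [bht,zkdo] add [svbem,aid,chbdh] -> 18 lines: udz svbem aid chbdh fvrc iufi jirq ddda sbd ikby oepi yhp rsd hkbrm panyl txndo bzx cod
Hunk 7: at line 2 remove [chbdh,fvrc] add [rgcb,daz,iii] -> 19 lines: udz svbem aid rgcb daz iii iufi jirq ddda sbd ikby oepi yhp rsd hkbrm panyl txndo bzx cod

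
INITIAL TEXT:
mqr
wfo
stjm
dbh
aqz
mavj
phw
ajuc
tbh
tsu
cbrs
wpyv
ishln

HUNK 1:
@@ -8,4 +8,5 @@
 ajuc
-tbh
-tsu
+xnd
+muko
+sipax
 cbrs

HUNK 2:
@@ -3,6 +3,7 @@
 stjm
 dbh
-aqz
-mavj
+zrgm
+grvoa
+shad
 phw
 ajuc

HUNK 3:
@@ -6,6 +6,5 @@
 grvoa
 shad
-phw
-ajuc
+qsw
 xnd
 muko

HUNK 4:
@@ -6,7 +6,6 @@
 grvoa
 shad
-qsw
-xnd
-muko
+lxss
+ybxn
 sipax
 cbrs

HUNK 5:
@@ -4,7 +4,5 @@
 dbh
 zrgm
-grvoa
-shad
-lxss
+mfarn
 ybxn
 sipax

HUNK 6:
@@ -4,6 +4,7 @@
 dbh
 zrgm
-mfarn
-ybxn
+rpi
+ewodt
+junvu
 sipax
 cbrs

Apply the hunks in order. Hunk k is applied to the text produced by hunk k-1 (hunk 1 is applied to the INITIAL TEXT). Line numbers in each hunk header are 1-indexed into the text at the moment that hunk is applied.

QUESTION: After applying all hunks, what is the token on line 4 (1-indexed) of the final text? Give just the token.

Hunk 1: at line 8 remove [tbh,tsu] add [xnd,muko,sipax] -> 14 lines: mqr wfo stjm dbh aqz mavj phw ajuc xnd muko sipax cbrs wpyv ishln
Hunk 2: at line 3 remove [aqz,mavj] add [zrgm,grvoa,shad] -> 15 lines: mqr wfo stjm dbh zrgm grvoa shad phw ajuc xnd muko sipax cbrs wpyv ishln
Hunk 3: at line 6 remove [phw,ajuc] add [qsw] -> 14 lines: mqr wfo stjm dbh zrgm grvoa shad qsw xnd muko sipax cbrs wpyv ishln
Hunk 4: at line 6 remove [qsw,xnd,muko] add [lxss,ybxn] -> 13 lines: mqr wfo stjm dbh zrgm grvoa shad lxss ybxn sipax cbrs wpyv ishln
Hunk 5: at line 4 remove [grvoa,shad,lxss] add [mfarn] -> 11 lines: mqr wfo stjm dbh zrgm mfarn ybxn sipax cbrs wpyv ishln
Hunk 6: at line 4 remove [mfarn,ybxn] add [rpi,ewodt,junvu] -> 12 lines: mqr wfo stjm dbh zrgm rpi ewodt junvu sipax cbrs wpyv ishln
Final line 4: dbh

Answer: dbh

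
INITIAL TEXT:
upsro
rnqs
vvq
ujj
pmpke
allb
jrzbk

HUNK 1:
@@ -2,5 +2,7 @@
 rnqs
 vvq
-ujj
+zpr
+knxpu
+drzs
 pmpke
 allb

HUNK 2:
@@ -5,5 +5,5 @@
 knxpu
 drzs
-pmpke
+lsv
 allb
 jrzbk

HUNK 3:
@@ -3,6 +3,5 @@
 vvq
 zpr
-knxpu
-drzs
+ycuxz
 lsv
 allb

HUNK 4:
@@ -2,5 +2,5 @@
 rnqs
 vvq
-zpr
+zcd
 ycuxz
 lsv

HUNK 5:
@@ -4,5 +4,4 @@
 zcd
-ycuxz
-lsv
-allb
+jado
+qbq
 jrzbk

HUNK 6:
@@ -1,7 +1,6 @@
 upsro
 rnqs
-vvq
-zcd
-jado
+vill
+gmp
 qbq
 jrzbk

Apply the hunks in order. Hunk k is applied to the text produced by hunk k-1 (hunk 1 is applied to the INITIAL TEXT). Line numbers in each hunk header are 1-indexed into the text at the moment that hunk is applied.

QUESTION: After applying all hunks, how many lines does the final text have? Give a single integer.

Hunk 1: at line 2 remove [ujj] add [zpr,knxpu,drzs] -> 9 lines: upsro rnqs vvq zpr knxpu drzs pmpke allb jrzbk
Hunk 2: at line 5 remove [pmpke] add [lsv] -> 9 lines: upsro rnqs vvq zpr knxpu drzs lsv allb jrzbk
Hunk 3: at line 3 remove [knxpu,drzs] add [ycuxz] -> 8 lines: upsro rnqs vvq zpr ycuxz lsv allb jrzbk
Hunk 4: at line 2 remove [zpr] add [zcd] -> 8 lines: upsro rnqs vvq zcd ycuxz lsv allb jrzbk
Hunk 5: at line 4 remove [ycuxz,lsv,allb] add [jado,qbq] -> 7 lines: upsro rnqs vvq zcd jado qbq jrzbk
Hunk 6: at line 1 remove [vvq,zcd,jado] add [vill,gmp] -> 6 lines: upsro rnqs vill gmp qbq jrzbk
Final line count: 6

Answer: 6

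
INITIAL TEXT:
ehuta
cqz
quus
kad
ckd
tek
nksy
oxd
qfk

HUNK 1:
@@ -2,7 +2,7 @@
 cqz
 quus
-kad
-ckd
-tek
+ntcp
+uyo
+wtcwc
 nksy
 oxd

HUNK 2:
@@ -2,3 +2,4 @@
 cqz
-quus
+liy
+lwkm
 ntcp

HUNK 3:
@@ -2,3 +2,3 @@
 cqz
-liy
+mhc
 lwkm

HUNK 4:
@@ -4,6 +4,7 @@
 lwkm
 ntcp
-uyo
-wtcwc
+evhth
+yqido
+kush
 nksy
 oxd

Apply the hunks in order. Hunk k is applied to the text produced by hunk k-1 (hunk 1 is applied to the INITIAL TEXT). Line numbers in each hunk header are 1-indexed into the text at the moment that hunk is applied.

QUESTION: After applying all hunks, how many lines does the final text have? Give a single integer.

Answer: 11

Derivation:
Hunk 1: at line 2 remove [kad,ckd,tek] add [ntcp,uyo,wtcwc] -> 9 lines: ehuta cqz quus ntcp uyo wtcwc nksy oxd qfk
Hunk 2: at line 2 remove [quus] add [liy,lwkm] -> 10 lines: ehuta cqz liy lwkm ntcp uyo wtcwc nksy oxd qfk
Hunk 3: at line 2 remove [liy] add [mhc] -> 10 lines: ehuta cqz mhc lwkm ntcp uyo wtcwc nksy oxd qfk
Hunk 4: at line 4 remove [uyo,wtcwc] add [evhth,yqido,kush] -> 11 lines: ehuta cqz mhc lwkm ntcp evhth yqido kush nksy oxd qfk
Final line count: 11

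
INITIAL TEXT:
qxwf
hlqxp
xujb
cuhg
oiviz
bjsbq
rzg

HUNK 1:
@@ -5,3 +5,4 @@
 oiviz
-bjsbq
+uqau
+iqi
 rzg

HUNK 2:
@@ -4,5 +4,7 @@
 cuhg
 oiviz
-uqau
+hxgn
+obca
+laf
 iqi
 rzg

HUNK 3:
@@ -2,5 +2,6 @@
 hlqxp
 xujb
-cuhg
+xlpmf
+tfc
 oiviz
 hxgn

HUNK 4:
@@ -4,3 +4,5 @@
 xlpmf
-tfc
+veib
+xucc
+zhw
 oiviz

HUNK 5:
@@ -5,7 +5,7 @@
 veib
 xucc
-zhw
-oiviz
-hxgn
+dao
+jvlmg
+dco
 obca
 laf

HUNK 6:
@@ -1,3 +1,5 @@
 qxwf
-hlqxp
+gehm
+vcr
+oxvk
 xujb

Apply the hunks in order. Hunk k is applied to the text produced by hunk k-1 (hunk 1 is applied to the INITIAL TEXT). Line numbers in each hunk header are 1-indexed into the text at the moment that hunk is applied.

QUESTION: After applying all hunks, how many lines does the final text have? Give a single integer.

Hunk 1: at line 5 remove [bjsbq] add [uqau,iqi] -> 8 lines: qxwf hlqxp xujb cuhg oiviz uqau iqi rzg
Hunk 2: at line 4 remove [uqau] add [hxgn,obca,laf] -> 10 lines: qxwf hlqxp xujb cuhg oiviz hxgn obca laf iqi rzg
Hunk 3: at line 2 remove [cuhg] add [xlpmf,tfc] -> 11 lines: qxwf hlqxp xujb xlpmf tfc oiviz hxgn obca laf iqi rzg
Hunk 4: at line 4 remove [tfc] add [veib,xucc,zhw] -> 13 lines: qxwf hlqxp xujb xlpmf veib xucc zhw oiviz hxgn obca laf iqi rzg
Hunk 5: at line 5 remove [zhw,oiviz,hxgn] add [dao,jvlmg,dco] -> 13 lines: qxwf hlqxp xujb xlpmf veib xucc dao jvlmg dco obca laf iqi rzg
Hunk 6: at line 1 remove [hlqxp] add [gehm,vcr,oxvk] -> 15 lines: qxwf gehm vcr oxvk xujb xlpmf veib xucc dao jvlmg dco obca laf iqi rzg
Final line count: 15

Answer: 15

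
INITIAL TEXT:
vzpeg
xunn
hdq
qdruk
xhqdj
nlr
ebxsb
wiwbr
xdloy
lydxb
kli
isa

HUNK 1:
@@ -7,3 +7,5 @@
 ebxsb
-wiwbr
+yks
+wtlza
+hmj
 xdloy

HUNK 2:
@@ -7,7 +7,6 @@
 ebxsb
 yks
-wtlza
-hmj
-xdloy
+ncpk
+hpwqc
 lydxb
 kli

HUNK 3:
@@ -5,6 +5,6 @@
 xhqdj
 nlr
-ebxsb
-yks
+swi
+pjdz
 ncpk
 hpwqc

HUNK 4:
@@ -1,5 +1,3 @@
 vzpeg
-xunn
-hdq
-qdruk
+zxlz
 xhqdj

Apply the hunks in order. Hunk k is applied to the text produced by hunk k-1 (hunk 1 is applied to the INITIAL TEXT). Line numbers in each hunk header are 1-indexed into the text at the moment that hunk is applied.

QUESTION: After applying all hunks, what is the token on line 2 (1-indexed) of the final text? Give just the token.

Hunk 1: at line 7 remove [wiwbr] add [yks,wtlza,hmj] -> 14 lines: vzpeg xunn hdq qdruk xhqdj nlr ebxsb yks wtlza hmj xdloy lydxb kli isa
Hunk 2: at line 7 remove [wtlza,hmj,xdloy] add [ncpk,hpwqc] -> 13 lines: vzpeg xunn hdq qdruk xhqdj nlr ebxsb yks ncpk hpwqc lydxb kli isa
Hunk 3: at line 5 remove [ebxsb,yks] add [swi,pjdz] -> 13 lines: vzpeg xunn hdq qdruk xhqdj nlr swi pjdz ncpk hpwqc lydxb kli isa
Hunk 4: at line 1 remove [xunn,hdq,qdruk] add [zxlz] -> 11 lines: vzpeg zxlz xhqdj nlr swi pjdz ncpk hpwqc lydxb kli isa
Final line 2: zxlz

Answer: zxlz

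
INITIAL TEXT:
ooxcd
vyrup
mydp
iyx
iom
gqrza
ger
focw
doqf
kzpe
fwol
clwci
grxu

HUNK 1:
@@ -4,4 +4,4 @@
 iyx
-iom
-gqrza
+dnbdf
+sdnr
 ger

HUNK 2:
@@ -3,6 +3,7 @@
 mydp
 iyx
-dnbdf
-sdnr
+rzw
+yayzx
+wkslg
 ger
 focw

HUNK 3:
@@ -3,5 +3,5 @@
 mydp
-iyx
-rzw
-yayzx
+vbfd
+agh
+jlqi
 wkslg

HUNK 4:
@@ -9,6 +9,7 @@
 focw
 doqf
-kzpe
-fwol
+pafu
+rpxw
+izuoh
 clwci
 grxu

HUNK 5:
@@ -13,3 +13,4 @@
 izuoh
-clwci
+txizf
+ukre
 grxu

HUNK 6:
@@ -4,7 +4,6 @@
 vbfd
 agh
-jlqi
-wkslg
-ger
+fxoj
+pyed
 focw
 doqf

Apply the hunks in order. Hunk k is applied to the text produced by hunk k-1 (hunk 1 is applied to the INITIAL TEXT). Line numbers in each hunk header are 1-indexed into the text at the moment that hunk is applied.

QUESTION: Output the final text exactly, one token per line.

Answer: ooxcd
vyrup
mydp
vbfd
agh
fxoj
pyed
focw
doqf
pafu
rpxw
izuoh
txizf
ukre
grxu

Derivation:
Hunk 1: at line 4 remove [iom,gqrza] add [dnbdf,sdnr] -> 13 lines: ooxcd vyrup mydp iyx dnbdf sdnr ger focw doqf kzpe fwol clwci grxu
Hunk 2: at line 3 remove [dnbdf,sdnr] add [rzw,yayzx,wkslg] -> 14 lines: ooxcd vyrup mydp iyx rzw yayzx wkslg ger focw doqf kzpe fwol clwci grxu
Hunk 3: at line 3 remove [iyx,rzw,yayzx] add [vbfd,agh,jlqi] -> 14 lines: ooxcd vyrup mydp vbfd agh jlqi wkslg ger focw doqf kzpe fwol clwci grxu
Hunk 4: at line 9 remove [kzpe,fwol] add [pafu,rpxw,izuoh] -> 15 lines: ooxcd vyrup mydp vbfd agh jlqi wkslg ger focw doqf pafu rpxw izuoh clwci grxu
Hunk 5: at line 13 remove [clwci] add [txizf,ukre] -> 16 lines: ooxcd vyrup mydp vbfd agh jlqi wkslg ger focw doqf pafu rpxw izuoh txizf ukre grxu
Hunk 6: at line 4 remove [jlqi,wkslg,ger] add [fxoj,pyed] -> 15 lines: ooxcd vyrup mydp vbfd agh fxoj pyed focw doqf pafu rpxw izuoh txizf ukre grxu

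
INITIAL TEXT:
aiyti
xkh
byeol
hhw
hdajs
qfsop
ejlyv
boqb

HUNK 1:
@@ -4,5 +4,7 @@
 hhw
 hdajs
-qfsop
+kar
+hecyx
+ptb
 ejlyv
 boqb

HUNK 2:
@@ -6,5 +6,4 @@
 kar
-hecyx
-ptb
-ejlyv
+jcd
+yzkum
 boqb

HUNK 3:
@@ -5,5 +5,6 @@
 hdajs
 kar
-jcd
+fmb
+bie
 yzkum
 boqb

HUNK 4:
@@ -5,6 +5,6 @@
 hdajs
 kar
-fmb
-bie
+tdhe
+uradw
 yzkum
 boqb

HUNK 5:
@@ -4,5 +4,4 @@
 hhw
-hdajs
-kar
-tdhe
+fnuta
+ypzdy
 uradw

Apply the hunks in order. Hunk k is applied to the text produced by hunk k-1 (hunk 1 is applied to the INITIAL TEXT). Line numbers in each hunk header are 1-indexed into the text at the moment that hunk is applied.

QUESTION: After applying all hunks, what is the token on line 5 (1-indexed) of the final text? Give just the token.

Answer: fnuta

Derivation:
Hunk 1: at line 4 remove [qfsop] add [kar,hecyx,ptb] -> 10 lines: aiyti xkh byeol hhw hdajs kar hecyx ptb ejlyv boqb
Hunk 2: at line 6 remove [hecyx,ptb,ejlyv] add [jcd,yzkum] -> 9 lines: aiyti xkh byeol hhw hdajs kar jcd yzkum boqb
Hunk 3: at line 5 remove [jcd] add [fmb,bie] -> 10 lines: aiyti xkh byeol hhw hdajs kar fmb bie yzkum boqb
Hunk 4: at line 5 remove [fmb,bie] add [tdhe,uradw] -> 10 lines: aiyti xkh byeol hhw hdajs kar tdhe uradw yzkum boqb
Hunk 5: at line 4 remove [hdajs,kar,tdhe] add [fnuta,ypzdy] -> 9 lines: aiyti xkh byeol hhw fnuta ypzdy uradw yzkum boqb
Final line 5: fnuta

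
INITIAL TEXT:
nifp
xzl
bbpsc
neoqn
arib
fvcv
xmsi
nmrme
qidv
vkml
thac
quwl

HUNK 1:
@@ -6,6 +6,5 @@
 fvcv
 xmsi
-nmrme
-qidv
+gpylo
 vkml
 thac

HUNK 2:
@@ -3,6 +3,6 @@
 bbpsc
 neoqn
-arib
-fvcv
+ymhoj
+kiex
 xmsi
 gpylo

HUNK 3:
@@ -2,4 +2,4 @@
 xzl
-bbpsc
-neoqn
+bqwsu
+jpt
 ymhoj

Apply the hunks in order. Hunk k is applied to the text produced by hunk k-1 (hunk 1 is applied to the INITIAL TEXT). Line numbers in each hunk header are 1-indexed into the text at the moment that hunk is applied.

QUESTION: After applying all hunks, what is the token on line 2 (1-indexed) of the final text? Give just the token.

Hunk 1: at line 6 remove [nmrme,qidv] add [gpylo] -> 11 lines: nifp xzl bbpsc neoqn arib fvcv xmsi gpylo vkml thac quwl
Hunk 2: at line 3 remove [arib,fvcv] add [ymhoj,kiex] -> 11 lines: nifp xzl bbpsc neoqn ymhoj kiex xmsi gpylo vkml thac quwl
Hunk 3: at line 2 remove [bbpsc,neoqn] add [bqwsu,jpt] -> 11 lines: nifp xzl bqwsu jpt ymhoj kiex xmsi gpylo vkml thac quwl
Final line 2: xzl

Answer: xzl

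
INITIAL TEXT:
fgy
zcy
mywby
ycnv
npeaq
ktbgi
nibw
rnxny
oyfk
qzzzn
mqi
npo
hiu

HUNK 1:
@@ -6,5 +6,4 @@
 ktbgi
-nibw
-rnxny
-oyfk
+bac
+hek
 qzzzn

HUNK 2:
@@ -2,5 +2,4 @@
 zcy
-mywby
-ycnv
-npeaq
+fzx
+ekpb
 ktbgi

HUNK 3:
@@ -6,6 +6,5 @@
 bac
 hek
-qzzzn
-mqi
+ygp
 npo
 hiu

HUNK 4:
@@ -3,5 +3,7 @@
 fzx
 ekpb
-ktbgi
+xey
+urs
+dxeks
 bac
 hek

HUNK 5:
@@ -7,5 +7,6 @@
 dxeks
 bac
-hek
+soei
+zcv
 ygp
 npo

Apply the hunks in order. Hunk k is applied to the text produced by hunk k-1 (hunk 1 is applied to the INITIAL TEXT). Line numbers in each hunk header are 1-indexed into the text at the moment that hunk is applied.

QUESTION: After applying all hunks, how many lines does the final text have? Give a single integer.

Answer: 13

Derivation:
Hunk 1: at line 6 remove [nibw,rnxny,oyfk] add [bac,hek] -> 12 lines: fgy zcy mywby ycnv npeaq ktbgi bac hek qzzzn mqi npo hiu
Hunk 2: at line 2 remove [mywby,ycnv,npeaq] add [fzx,ekpb] -> 11 lines: fgy zcy fzx ekpb ktbgi bac hek qzzzn mqi npo hiu
Hunk 3: at line 6 remove [qzzzn,mqi] add [ygp] -> 10 lines: fgy zcy fzx ekpb ktbgi bac hek ygp npo hiu
Hunk 4: at line 3 remove [ktbgi] add [xey,urs,dxeks] -> 12 lines: fgy zcy fzx ekpb xey urs dxeks bac hek ygp npo hiu
Hunk 5: at line 7 remove [hek] add [soei,zcv] -> 13 lines: fgy zcy fzx ekpb xey urs dxeks bac soei zcv ygp npo hiu
Final line count: 13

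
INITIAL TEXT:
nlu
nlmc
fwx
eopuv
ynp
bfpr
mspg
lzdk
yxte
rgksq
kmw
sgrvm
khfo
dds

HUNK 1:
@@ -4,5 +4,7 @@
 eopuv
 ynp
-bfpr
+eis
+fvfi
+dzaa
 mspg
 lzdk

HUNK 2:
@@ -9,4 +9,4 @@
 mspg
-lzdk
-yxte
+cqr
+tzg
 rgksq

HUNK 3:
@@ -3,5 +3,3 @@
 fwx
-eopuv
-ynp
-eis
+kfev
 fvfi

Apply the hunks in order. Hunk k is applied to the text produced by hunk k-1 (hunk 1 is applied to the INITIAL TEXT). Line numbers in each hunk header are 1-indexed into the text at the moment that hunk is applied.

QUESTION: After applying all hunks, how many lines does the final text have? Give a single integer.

Hunk 1: at line 4 remove [bfpr] add [eis,fvfi,dzaa] -> 16 lines: nlu nlmc fwx eopuv ynp eis fvfi dzaa mspg lzdk yxte rgksq kmw sgrvm khfo dds
Hunk 2: at line 9 remove [lzdk,yxte] add [cqr,tzg] -> 16 lines: nlu nlmc fwx eopuv ynp eis fvfi dzaa mspg cqr tzg rgksq kmw sgrvm khfo dds
Hunk 3: at line 3 remove [eopuv,ynp,eis] add [kfev] -> 14 lines: nlu nlmc fwx kfev fvfi dzaa mspg cqr tzg rgksq kmw sgrvm khfo dds
Final line count: 14

Answer: 14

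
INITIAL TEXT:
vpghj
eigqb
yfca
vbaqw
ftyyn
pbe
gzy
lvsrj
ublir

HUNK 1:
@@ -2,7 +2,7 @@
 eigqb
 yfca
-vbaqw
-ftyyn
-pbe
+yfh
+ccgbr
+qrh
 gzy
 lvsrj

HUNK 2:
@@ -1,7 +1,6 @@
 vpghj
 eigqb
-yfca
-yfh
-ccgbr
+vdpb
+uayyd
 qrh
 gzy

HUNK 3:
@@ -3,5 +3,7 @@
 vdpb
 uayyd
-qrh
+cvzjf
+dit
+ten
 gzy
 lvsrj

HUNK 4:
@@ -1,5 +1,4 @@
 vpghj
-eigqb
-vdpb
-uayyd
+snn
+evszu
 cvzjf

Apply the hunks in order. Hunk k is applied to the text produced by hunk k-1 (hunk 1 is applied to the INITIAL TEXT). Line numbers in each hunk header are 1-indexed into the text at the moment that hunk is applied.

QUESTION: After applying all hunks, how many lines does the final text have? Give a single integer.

Hunk 1: at line 2 remove [vbaqw,ftyyn,pbe] add [yfh,ccgbr,qrh] -> 9 lines: vpghj eigqb yfca yfh ccgbr qrh gzy lvsrj ublir
Hunk 2: at line 1 remove [yfca,yfh,ccgbr] add [vdpb,uayyd] -> 8 lines: vpghj eigqb vdpb uayyd qrh gzy lvsrj ublir
Hunk 3: at line 3 remove [qrh] add [cvzjf,dit,ten] -> 10 lines: vpghj eigqb vdpb uayyd cvzjf dit ten gzy lvsrj ublir
Hunk 4: at line 1 remove [eigqb,vdpb,uayyd] add [snn,evszu] -> 9 lines: vpghj snn evszu cvzjf dit ten gzy lvsrj ublir
Final line count: 9

Answer: 9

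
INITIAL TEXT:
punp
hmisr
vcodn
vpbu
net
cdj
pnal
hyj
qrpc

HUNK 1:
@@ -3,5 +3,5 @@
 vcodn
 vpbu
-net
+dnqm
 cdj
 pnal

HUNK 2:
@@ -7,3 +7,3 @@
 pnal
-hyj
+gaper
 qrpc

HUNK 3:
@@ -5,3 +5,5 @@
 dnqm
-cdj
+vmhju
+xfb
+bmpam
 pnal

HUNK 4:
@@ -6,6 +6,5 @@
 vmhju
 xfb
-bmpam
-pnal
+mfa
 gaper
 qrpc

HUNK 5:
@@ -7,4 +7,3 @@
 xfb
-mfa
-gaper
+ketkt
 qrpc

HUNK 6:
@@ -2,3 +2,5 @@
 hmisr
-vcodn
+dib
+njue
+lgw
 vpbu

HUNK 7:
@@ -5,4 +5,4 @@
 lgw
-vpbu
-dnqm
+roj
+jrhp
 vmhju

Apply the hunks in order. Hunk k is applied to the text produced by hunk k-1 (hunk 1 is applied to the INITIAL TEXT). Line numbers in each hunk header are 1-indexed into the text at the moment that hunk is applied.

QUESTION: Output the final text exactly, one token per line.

Answer: punp
hmisr
dib
njue
lgw
roj
jrhp
vmhju
xfb
ketkt
qrpc

Derivation:
Hunk 1: at line 3 remove [net] add [dnqm] -> 9 lines: punp hmisr vcodn vpbu dnqm cdj pnal hyj qrpc
Hunk 2: at line 7 remove [hyj] add [gaper] -> 9 lines: punp hmisr vcodn vpbu dnqm cdj pnal gaper qrpc
Hunk 3: at line 5 remove [cdj] add [vmhju,xfb,bmpam] -> 11 lines: punp hmisr vcodn vpbu dnqm vmhju xfb bmpam pnal gaper qrpc
Hunk 4: at line 6 remove [bmpam,pnal] add [mfa] -> 10 lines: punp hmisr vcodn vpbu dnqm vmhju xfb mfa gaper qrpc
Hunk 5: at line 7 remove [mfa,gaper] add [ketkt] -> 9 lines: punp hmisr vcodn vpbu dnqm vmhju xfb ketkt qrpc
Hunk 6: at line 2 remove [vcodn] add [dib,njue,lgw] -> 11 lines: punp hmisr dib njue lgw vpbu dnqm vmhju xfb ketkt qrpc
Hunk 7: at line 5 remove [vpbu,dnqm] add [roj,jrhp] -> 11 lines: punp hmisr dib njue lgw roj jrhp vmhju xfb ketkt qrpc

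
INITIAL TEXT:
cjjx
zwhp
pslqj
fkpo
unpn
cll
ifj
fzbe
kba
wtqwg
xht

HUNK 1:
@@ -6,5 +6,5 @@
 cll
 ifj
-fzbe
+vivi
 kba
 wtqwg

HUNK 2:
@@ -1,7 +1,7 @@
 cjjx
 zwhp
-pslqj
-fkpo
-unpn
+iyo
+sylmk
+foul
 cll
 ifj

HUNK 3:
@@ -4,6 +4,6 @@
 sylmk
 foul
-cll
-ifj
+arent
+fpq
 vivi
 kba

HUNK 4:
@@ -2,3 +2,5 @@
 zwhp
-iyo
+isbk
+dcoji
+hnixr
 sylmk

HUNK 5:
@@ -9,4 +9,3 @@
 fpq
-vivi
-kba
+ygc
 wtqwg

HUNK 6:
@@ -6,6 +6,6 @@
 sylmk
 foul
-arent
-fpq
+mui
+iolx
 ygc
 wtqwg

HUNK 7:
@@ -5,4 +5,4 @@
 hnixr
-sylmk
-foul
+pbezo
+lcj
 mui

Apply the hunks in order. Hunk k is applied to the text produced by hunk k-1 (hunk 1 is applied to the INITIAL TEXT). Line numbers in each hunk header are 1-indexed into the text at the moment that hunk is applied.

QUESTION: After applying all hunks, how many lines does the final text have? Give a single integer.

Answer: 12

Derivation:
Hunk 1: at line 6 remove [fzbe] add [vivi] -> 11 lines: cjjx zwhp pslqj fkpo unpn cll ifj vivi kba wtqwg xht
Hunk 2: at line 1 remove [pslqj,fkpo,unpn] add [iyo,sylmk,foul] -> 11 lines: cjjx zwhp iyo sylmk foul cll ifj vivi kba wtqwg xht
Hunk 3: at line 4 remove [cll,ifj] add [arent,fpq] -> 11 lines: cjjx zwhp iyo sylmk foul arent fpq vivi kba wtqwg xht
Hunk 4: at line 2 remove [iyo] add [isbk,dcoji,hnixr] -> 13 lines: cjjx zwhp isbk dcoji hnixr sylmk foul arent fpq vivi kba wtqwg xht
Hunk 5: at line 9 remove [vivi,kba] add [ygc] -> 12 lines: cjjx zwhp isbk dcoji hnixr sylmk foul arent fpq ygc wtqwg xht
Hunk 6: at line 6 remove [arent,fpq] add [mui,iolx] -> 12 lines: cjjx zwhp isbk dcoji hnixr sylmk foul mui iolx ygc wtqwg xht
Hunk 7: at line 5 remove [sylmk,foul] add [pbezo,lcj] -> 12 lines: cjjx zwhp isbk dcoji hnixr pbezo lcj mui iolx ygc wtqwg xht
Final line count: 12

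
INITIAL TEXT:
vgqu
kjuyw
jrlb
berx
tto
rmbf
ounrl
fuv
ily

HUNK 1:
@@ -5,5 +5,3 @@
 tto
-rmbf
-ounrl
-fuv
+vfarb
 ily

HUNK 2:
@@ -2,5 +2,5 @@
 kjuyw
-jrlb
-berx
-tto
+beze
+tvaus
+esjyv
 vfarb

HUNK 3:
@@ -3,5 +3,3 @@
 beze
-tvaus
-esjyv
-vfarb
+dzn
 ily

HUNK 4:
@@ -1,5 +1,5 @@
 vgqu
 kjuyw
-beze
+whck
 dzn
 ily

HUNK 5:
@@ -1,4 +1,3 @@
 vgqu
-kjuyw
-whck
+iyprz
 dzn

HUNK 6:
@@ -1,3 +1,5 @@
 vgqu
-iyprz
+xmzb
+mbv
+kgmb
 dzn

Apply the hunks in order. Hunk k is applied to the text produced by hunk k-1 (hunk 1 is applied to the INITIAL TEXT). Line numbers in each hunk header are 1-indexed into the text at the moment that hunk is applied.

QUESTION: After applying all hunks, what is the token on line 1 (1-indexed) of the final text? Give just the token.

Hunk 1: at line 5 remove [rmbf,ounrl,fuv] add [vfarb] -> 7 lines: vgqu kjuyw jrlb berx tto vfarb ily
Hunk 2: at line 2 remove [jrlb,berx,tto] add [beze,tvaus,esjyv] -> 7 lines: vgqu kjuyw beze tvaus esjyv vfarb ily
Hunk 3: at line 3 remove [tvaus,esjyv,vfarb] add [dzn] -> 5 lines: vgqu kjuyw beze dzn ily
Hunk 4: at line 1 remove [beze] add [whck] -> 5 lines: vgqu kjuyw whck dzn ily
Hunk 5: at line 1 remove [kjuyw,whck] add [iyprz] -> 4 lines: vgqu iyprz dzn ily
Hunk 6: at line 1 remove [iyprz] add [xmzb,mbv,kgmb] -> 6 lines: vgqu xmzb mbv kgmb dzn ily
Final line 1: vgqu

Answer: vgqu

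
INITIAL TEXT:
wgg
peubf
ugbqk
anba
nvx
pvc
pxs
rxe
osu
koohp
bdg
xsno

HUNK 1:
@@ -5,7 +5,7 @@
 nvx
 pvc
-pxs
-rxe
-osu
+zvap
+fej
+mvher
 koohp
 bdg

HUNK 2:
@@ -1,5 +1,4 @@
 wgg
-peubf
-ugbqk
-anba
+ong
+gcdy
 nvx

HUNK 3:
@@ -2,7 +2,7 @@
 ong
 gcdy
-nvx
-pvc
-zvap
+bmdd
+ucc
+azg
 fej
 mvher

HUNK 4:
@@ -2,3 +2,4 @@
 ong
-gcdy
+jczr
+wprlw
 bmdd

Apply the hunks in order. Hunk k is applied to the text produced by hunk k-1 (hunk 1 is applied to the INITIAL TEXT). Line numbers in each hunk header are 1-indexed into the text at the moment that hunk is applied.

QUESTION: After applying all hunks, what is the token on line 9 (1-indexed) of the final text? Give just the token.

Hunk 1: at line 5 remove [pxs,rxe,osu] add [zvap,fej,mvher] -> 12 lines: wgg peubf ugbqk anba nvx pvc zvap fej mvher koohp bdg xsno
Hunk 2: at line 1 remove [peubf,ugbqk,anba] add [ong,gcdy] -> 11 lines: wgg ong gcdy nvx pvc zvap fej mvher koohp bdg xsno
Hunk 3: at line 2 remove [nvx,pvc,zvap] add [bmdd,ucc,azg] -> 11 lines: wgg ong gcdy bmdd ucc azg fej mvher koohp bdg xsno
Hunk 4: at line 2 remove [gcdy] add [jczr,wprlw] -> 12 lines: wgg ong jczr wprlw bmdd ucc azg fej mvher koohp bdg xsno
Final line 9: mvher

Answer: mvher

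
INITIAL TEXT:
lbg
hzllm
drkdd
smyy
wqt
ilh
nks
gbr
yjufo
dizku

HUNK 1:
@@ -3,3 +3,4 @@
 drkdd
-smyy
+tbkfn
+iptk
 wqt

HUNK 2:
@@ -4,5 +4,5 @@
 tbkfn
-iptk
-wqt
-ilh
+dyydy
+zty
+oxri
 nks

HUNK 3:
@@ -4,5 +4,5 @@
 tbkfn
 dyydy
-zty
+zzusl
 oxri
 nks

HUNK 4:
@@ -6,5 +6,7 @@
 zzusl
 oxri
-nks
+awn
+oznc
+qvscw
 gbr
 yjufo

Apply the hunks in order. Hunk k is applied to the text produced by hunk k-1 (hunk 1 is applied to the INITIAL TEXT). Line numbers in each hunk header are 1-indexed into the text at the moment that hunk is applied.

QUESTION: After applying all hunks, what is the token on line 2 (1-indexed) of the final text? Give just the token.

Answer: hzllm

Derivation:
Hunk 1: at line 3 remove [smyy] add [tbkfn,iptk] -> 11 lines: lbg hzllm drkdd tbkfn iptk wqt ilh nks gbr yjufo dizku
Hunk 2: at line 4 remove [iptk,wqt,ilh] add [dyydy,zty,oxri] -> 11 lines: lbg hzllm drkdd tbkfn dyydy zty oxri nks gbr yjufo dizku
Hunk 3: at line 4 remove [zty] add [zzusl] -> 11 lines: lbg hzllm drkdd tbkfn dyydy zzusl oxri nks gbr yjufo dizku
Hunk 4: at line 6 remove [nks] add [awn,oznc,qvscw] -> 13 lines: lbg hzllm drkdd tbkfn dyydy zzusl oxri awn oznc qvscw gbr yjufo dizku
Final line 2: hzllm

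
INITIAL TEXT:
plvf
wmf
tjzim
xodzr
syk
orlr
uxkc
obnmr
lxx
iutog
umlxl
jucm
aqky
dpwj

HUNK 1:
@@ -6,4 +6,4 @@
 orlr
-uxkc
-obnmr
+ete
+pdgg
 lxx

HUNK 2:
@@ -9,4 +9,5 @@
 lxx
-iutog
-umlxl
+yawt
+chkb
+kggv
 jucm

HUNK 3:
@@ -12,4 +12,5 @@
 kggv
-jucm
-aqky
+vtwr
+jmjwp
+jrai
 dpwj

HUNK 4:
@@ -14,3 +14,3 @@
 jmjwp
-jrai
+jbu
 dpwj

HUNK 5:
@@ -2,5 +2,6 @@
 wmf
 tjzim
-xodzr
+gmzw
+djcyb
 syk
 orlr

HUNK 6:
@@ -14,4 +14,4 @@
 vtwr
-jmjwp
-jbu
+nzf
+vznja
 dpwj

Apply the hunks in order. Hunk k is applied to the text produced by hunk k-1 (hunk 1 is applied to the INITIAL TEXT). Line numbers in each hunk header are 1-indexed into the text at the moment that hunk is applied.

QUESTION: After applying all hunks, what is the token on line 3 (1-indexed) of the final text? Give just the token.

Answer: tjzim

Derivation:
Hunk 1: at line 6 remove [uxkc,obnmr] add [ete,pdgg] -> 14 lines: plvf wmf tjzim xodzr syk orlr ete pdgg lxx iutog umlxl jucm aqky dpwj
Hunk 2: at line 9 remove [iutog,umlxl] add [yawt,chkb,kggv] -> 15 lines: plvf wmf tjzim xodzr syk orlr ete pdgg lxx yawt chkb kggv jucm aqky dpwj
Hunk 3: at line 12 remove [jucm,aqky] add [vtwr,jmjwp,jrai] -> 16 lines: plvf wmf tjzim xodzr syk orlr ete pdgg lxx yawt chkb kggv vtwr jmjwp jrai dpwj
Hunk 4: at line 14 remove [jrai] add [jbu] -> 16 lines: plvf wmf tjzim xodzr syk orlr ete pdgg lxx yawt chkb kggv vtwr jmjwp jbu dpwj
Hunk 5: at line 2 remove [xodzr] add [gmzw,djcyb] -> 17 lines: plvf wmf tjzim gmzw djcyb syk orlr ete pdgg lxx yawt chkb kggv vtwr jmjwp jbu dpwj
Hunk 6: at line 14 remove [jmjwp,jbu] add [nzf,vznja] -> 17 lines: plvf wmf tjzim gmzw djcyb syk orlr ete pdgg lxx yawt chkb kggv vtwr nzf vznja dpwj
Final line 3: tjzim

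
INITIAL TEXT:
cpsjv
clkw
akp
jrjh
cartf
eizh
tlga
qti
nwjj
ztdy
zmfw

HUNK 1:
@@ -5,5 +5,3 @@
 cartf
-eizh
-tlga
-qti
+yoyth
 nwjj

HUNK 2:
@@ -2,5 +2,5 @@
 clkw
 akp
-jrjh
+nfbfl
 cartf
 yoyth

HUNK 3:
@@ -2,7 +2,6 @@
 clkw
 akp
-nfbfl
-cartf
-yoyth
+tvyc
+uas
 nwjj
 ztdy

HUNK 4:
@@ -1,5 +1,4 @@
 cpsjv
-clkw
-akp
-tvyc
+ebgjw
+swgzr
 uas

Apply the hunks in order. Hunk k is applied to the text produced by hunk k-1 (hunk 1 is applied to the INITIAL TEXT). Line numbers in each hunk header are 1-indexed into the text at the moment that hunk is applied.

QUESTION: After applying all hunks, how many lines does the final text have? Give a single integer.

Hunk 1: at line 5 remove [eizh,tlga,qti] add [yoyth] -> 9 lines: cpsjv clkw akp jrjh cartf yoyth nwjj ztdy zmfw
Hunk 2: at line 2 remove [jrjh] add [nfbfl] -> 9 lines: cpsjv clkw akp nfbfl cartf yoyth nwjj ztdy zmfw
Hunk 3: at line 2 remove [nfbfl,cartf,yoyth] add [tvyc,uas] -> 8 lines: cpsjv clkw akp tvyc uas nwjj ztdy zmfw
Hunk 4: at line 1 remove [clkw,akp,tvyc] add [ebgjw,swgzr] -> 7 lines: cpsjv ebgjw swgzr uas nwjj ztdy zmfw
Final line count: 7

Answer: 7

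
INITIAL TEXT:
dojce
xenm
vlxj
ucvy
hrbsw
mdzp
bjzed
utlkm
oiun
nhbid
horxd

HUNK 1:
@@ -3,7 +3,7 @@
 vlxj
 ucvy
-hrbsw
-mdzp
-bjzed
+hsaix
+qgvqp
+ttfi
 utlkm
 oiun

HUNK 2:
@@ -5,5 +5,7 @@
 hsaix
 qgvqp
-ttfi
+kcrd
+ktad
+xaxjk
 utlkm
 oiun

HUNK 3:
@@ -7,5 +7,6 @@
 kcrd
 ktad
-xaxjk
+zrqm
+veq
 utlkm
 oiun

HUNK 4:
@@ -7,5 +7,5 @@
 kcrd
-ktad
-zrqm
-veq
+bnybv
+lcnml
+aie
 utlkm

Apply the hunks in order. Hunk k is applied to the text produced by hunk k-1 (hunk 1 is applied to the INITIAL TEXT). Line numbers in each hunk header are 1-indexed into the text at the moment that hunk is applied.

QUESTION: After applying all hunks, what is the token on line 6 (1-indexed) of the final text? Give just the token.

Answer: qgvqp

Derivation:
Hunk 1: at line 3 remove [hrbsw,mdzp,bjzed] add [hsaix,qgvqp,ttfi] -> 11 lines: dojce xenm vlxj ucvy hsaix qgvqp ttfi utlkm oiun nhbid horxd
Hunk 2: at line 5 remove [ttfi] add [kcrd,ktad,xaxjk] -> 13 lines: dojce xenm vlxj ucvy hsaix qgvqp kcrd ktad xaxjk utlkm oiun nhbid horxd
Hunk 3: at line 7 remove [xaxjk] add [zrqm,veq] -> 14 lines: dojce xenm vlxj ucvy hsaix qgvqp kcrd ktad zrqm veq utlkm oiun nhbid horxd
Hunk 4: at line 7 remove [ktad,zrqm,veq] add [bnybv,lcnml,aie] -> 14 lines: dojce xenm vlxj ucvy hsaix qgvqp kcrd bnybv lcnml aie utlkm oiun nhbid horxd
Final line 6: qgvqp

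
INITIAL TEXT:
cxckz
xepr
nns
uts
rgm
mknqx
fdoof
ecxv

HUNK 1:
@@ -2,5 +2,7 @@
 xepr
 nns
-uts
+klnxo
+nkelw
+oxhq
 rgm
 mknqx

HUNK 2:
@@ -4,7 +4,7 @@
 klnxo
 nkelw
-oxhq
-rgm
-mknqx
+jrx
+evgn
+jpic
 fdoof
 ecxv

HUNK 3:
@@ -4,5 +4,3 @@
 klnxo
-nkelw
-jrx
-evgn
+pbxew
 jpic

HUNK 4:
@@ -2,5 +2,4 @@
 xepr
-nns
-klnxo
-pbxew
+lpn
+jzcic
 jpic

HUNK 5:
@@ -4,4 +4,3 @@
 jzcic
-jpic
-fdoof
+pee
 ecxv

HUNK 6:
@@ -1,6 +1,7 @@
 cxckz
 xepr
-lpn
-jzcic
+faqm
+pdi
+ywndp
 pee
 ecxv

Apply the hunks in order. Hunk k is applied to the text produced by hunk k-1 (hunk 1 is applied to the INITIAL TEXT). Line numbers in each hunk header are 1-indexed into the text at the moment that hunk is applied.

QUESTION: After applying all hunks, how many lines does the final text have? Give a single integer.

Hunk 1: at line 2 remove [uts] add [klnxo,nkelw,oxhq] -> 10 lines: cxckz xepr nns klnxo nkelw oxhq rgm mknqx fdoof ecxv
Hunk 2: at line 4 remove [oxhq,rgm,mknqx] add [jrx,evgn,jpic] -> 10 lines: cxckz xepr nns klnxo nkelw jrx evgn jpic fdoof ecxv
Hunk 3: at line 4 remove [nkelw,jrx,evgn] add [pbxew] -> 8 lines: cxckz xepr nns klnxo pbxew jpic fdoof ecxv
Hunk 4: at line 2 remove [nns,klnxo,pbxew] add [lpn,jzcic] -> 7 lines: cxckz xepr lpn jzcic jpic fdoof ecxv
Hunk 5: at line 4 remove [jpic,fdoof] add [pee] -> 6 lines: cxckz xepr lpn jzcic pee ecxv
Hunk 6: at line 1 remove [lpn,jzcic] add [faqm,pdi,ywndp] -> 7 lines: cxckz xepr faqm pdi ywndp pee ecxv
Final line count: 7

Answer: 7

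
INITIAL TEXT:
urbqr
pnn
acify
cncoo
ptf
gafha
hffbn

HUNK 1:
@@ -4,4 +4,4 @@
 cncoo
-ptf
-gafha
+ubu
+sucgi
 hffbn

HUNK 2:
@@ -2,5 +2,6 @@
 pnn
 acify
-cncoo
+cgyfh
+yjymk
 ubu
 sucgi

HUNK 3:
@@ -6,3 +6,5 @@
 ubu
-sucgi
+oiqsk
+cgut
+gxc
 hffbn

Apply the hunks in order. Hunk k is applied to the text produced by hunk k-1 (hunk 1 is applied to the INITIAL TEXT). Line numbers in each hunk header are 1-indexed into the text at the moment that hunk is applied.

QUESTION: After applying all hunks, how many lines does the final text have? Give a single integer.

Answer: 10

Derivation:
Hunk 1: at line 4 remove [ptf,gafha] add [ubu,sucgi] -> 7 lines: urbqr pnn acify cncoo ubu sucgi hffbn
Hunk 2: at line 2 remove [cncoo] add [cgyfh,yjymk] -> 8 lines: urbqr pnn acify cgyfh yjymk ubu sucgi hffbn
Hunk 3: at line 6 remove [sucgi] add [oiqsk,cgut,gxc] -> 10 lines: urbqr pnn acify cgyfh yjymk ubu oiqsk cgut gxc hffbn
Final line count: 10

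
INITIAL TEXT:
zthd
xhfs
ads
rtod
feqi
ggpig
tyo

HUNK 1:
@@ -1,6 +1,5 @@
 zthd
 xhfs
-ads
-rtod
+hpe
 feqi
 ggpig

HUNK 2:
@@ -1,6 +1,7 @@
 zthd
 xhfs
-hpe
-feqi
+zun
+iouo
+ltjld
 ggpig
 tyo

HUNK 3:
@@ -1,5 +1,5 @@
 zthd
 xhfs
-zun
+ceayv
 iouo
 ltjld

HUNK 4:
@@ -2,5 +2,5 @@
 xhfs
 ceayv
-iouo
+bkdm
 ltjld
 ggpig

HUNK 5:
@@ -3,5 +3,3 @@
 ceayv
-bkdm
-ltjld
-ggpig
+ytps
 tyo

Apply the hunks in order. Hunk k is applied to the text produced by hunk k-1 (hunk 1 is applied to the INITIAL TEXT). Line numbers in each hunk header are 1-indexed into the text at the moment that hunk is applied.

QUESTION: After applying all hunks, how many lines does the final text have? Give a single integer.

Answer: 5

Derivation:
Hunk 1: at line 1 remove [ads,rtod] add [hpe] -> 6 lines: zthd xhfs hpe feqi ggpig tyo
Hunk 2: at line 1 remove [hpe,feqi] add [zun,iouo,ltjld] -> 7 lines: zthd xhfs zun iouo ltjld ggpig tyo
Hunk 3: at line 1 remove [zun] add [ceayv] -> 7 lines: zthd xhfs ceayv iouo ltjld ggpig tyo
Hunk 4: at line 2 remove [iouo] add [bkdm] -> 7 lines: zthd xhfs ceayv bkdm ltjld ggpig tyo
Hunk 5: at line 3 remove [bkdm,ltjld,ggpig] add [ytps] -> 5 lines: zthd xhfs ceayv ytps tyo
Final line count: 5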